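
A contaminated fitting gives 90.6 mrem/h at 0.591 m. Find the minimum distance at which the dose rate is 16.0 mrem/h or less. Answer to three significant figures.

Applying the 1/r² law, d₂ = d₁·√(I₁/I₂).
I₁/I₂ = 90.6/16.0 = 5.662, so d₂ = 0.591 × √5.662 = 1.406 m.

1.41 m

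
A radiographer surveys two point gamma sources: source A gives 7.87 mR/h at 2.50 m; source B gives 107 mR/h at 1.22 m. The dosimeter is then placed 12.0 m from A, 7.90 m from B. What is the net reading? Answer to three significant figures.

Each source contributes Iᵢ·(dᵢ/rᵢ)²; contributions add.
A: 7.87 × (2.50/12.0)² = 0.3416 mR/h
B: 107 × (1.22/7.90)² = 2.552 mR/h
Total = 0.3416 + 2.552 = 2.894 mR/h.

2.89 mR/h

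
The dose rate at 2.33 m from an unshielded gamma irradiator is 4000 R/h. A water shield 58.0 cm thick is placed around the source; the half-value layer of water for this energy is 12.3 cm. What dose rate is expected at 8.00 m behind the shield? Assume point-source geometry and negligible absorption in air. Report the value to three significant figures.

12.9 R/h

Distance alone: 4000 × (2.33/8.00)² = 4000 × 0.08483 = 339.3 R/h.
Shield: 58.0/12.3 = 4.715 half-value layers → attenuation 2^(−4.715) = 0.03808.
Combined: 339.3 × 0.03808 = 12.92 R/h.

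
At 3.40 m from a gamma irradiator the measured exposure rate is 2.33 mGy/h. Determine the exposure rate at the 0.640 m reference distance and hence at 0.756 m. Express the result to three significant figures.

65.8 mGy/h; 47.1 mGy/h

Intensity scales as (d₁/d₂)², so
At 0.640 m: (3.40/0.640)² = 28.22, so 2.33 × 28.22 = 65.75 mGy/h
At 0.756 m: (0.640/0.756)² = 0.7167, so 65.75 × 0.7167 = 47.12 mGy/h.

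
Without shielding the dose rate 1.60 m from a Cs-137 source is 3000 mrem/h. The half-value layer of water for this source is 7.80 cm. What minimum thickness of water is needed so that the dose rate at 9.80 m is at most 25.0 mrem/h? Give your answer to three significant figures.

13.1 cm

At 9.80 m, distance alone gives 3000 × (1.60/9.80)² = 3000 × 0.02666 = 79.98 mrem/h.
Further attenuation needed: 79.98/25.0 = 3.199.
n = log₂(3.199) = 1.678 half-value layers.
Thickness = 1.678 × 7.80 cm = 13.09 cm.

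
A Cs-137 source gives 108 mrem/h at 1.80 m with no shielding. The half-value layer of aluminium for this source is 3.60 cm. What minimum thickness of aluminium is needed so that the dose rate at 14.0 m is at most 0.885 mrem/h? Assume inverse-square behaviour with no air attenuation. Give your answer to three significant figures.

3.64 cm

At 14.0 m, distance alone gives 108 × (1.80/14.0)² = 108 × 0.01653 = 1.785 mrem/h.
Further attenuation needed: 1.785/0.885 = 2.017.
n = log₂(2.017) = 1.012 half-value layers.
Thickness = 1.012 × 3.60 cm = 3.643 cm.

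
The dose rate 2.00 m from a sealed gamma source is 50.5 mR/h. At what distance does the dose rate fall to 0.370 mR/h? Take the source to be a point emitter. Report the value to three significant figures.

23.4 m

Intensity scales as (d₁/d₂)², so d₂ = d₁·√(I₁/I₂).
I₁/I₂ = 50.5/0.370 = 136.5, so d₂ = 2.00 × √136.5 = 23.37 m.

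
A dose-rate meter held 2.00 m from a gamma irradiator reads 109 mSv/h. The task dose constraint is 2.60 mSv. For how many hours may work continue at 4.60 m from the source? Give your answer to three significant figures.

0.126 h

Since intensity falls as 1/r², rate at 4.60 m:
(2.00/4.60)² = 0.1890, so 109 × 0.1890 = 20.60 mSv/h.
Stay time = 2.60 mSv ÷ 20.60 mSv/h = 0.1262 h.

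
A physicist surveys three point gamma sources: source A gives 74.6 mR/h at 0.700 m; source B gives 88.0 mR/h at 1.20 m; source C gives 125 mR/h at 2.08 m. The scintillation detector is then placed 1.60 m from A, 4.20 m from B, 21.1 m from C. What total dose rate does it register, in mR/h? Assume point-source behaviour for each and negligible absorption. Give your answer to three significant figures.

Each source contributes Iᵢ·(dᵢ/rᵢ)²; contributions add.
A: 74.6 × (0.700/1.60)² = 14.28 mR/h
B: 88.0 × (1.20/4.20)² = 7.184 mR/h
C: 125 × (2.08/21.1)² = 1.215 mR/h
Total = 14.28 + 7.184 + 1.215 = 22.68 mR/h.

22.7 mR/h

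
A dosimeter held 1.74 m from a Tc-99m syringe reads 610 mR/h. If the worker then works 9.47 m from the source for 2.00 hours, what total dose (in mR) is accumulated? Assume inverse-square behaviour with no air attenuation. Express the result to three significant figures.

By the inverse-square law, rate at 9.47 m:
(1.74/9.47)² = 0.03376, so 610 × 0.03376 = 20.59 mR/h.
Dose = rate × time = 20.59 mR/h × 2.000 h = 41.18 mR.

41.2 mR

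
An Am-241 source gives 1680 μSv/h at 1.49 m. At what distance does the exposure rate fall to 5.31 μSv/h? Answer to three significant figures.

By the inverse-square law, d₂ = d₁·√(I₁/I₂).
I₁/I₂ = 1680/5.31 = 316.4, so d₂ = 1.49 × √316.4 = 26.50 m.

26.5 m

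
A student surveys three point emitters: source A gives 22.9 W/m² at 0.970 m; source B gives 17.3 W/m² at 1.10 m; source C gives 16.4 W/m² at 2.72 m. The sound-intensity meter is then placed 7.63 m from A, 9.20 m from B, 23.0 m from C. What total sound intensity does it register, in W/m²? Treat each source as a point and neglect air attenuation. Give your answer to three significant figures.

Each source contributes Iᵢ·(dᵢ/rᵢ)²; contributions add.
A: 22.9 × (0.970/7.63)² = 0.3701 W/m²
B: 17.3 × (1.10/9.20)² = 0.2473 W/m²
C: 16.4 × (2.72/23.0)² = 0.2294 W/m²
Total = 0.3701 + 0.2473 + 0.2294 = 0.8468 W/m².

0.847 W/m²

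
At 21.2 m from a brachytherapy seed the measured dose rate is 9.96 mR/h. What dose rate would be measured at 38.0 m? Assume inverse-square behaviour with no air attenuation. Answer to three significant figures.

Intensity scales as (d₁/d₂)², so scaling from 21.2 m to 38.0 m:
(21.2/38.0)² = 0.3112, so 9.96 × 0.3112 = 3.100 mR/h.

3.10 mR/h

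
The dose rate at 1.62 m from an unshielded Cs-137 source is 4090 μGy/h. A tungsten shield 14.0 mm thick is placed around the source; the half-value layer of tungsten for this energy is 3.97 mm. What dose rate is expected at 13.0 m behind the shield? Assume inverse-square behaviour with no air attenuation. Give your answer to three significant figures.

Distance alone: 4090 × (1.62/13.0)² = 4090 × 0.01553 = 63.52 μGy/h.
Shield: 14.0/3.97 = 3.526 half-value layers → attenuation 2^(−3.526) = 0.08681.
Combined: 63.52 × 0.08681 = 5.514 μGy/h.

5.51 μGy/h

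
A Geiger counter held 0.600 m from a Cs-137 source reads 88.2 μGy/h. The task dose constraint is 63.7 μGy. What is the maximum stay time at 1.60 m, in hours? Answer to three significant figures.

5.14 h

Using I₁d₁² = I₂d₂², rate at 1.60 m:
88.2 × (0.600/1.60)² = 88.2 × 0.1406 = 12.40 μGy/h.
Stay time = 63.7 μGy ÷ 12.40 μGy/h = 5.137 h.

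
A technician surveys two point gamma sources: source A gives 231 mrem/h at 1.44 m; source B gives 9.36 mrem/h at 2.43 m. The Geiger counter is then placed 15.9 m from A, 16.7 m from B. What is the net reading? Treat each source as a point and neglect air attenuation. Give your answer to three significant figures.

2.09 mrem/h

By superposition, sum each source's inverse-square contribution:
A: 231 × (1.44/15.9)² = 1.895 mrem/h
B: 9.36 × (2.43/16.7)² = 0.1982 mrem/h
Total = 1.895 + 0.1982 = 2.093 mrem/h.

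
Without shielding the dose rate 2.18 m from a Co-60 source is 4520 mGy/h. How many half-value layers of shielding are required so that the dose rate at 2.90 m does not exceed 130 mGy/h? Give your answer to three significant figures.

4.30 half-value layers

At 2.90 m, distance alone gives 4520 × (2.18/2.90)² = 4520 × 0.5651 = 2554 mGy/h.
Further attenuation needed: 2554/130 = 19.65.
n = log₂(19.65) = 4.296 half-value layers.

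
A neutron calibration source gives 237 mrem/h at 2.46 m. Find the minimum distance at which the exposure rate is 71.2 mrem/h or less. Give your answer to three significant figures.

4.49 m

Using I₁d₁² = I₂d₂², d₂ = d₁·√(I₁/I₂).
I₁/I₂ = 237/71.2 = 3.329, so d₂ = 2.46 × √3.329 = 4.488 m.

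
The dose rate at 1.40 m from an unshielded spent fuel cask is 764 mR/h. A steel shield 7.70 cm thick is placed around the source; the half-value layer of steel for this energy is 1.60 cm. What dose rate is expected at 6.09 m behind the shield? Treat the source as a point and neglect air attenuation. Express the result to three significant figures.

1.44 mR/h

Distance alone: (1.40/6.09)² = 0.05285, so 764 × 0.05285 = 40.38 mR/h.
Shield: 7.70/1.60 = 4.812 half-value layers → attenuation 2^(−4.812) = 0.03560.
Combined: 40.38 × 0.03560 = 1.438 mR/h.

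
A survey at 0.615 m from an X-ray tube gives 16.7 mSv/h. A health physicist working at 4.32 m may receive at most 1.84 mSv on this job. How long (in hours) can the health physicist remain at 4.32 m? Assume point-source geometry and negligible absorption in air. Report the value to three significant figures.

5.44 h

Since intensity falls as 1/r², rate at 4.32 m:
16.7 × (0.615/4.32)² = 16.7 × 0.02027 = 0.3385 mSv/h.
Stay time = 1.84 mSv ÷ 0.3385 mSv/h = 5.436 h.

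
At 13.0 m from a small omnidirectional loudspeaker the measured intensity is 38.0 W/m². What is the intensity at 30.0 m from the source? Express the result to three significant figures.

Since intensity falls as 1/r², scaling from 13.0 m to 30.0 m:
(13.0/30.0)² = 0.1878, so 38.0 × 0.1878 = 7.136 W/m².

7.14 W/m²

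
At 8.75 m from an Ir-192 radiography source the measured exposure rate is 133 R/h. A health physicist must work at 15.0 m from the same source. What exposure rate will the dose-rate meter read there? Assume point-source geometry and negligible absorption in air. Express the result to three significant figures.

Using I₁d₁² = I₂d₂², scaling from 8.75 m to 15.0 m:
(8.75/15.0)² = 0.3403, so 133 × 0.3403 = 45.26 R/h.

45.3 R/h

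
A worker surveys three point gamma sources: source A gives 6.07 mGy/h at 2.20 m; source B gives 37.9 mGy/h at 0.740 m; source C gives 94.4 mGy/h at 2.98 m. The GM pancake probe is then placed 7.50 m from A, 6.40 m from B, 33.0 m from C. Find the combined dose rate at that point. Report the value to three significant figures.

1.80 mGy/h

Each source contributes Iᵢ·(dᵢ/rᵢ)²; contributions add.
A: 6.07 × (2.20/7.50)² = 0.5223 mGy/h
B: 37.9 × (0.740/6.40)² = 0.5067 mGy/h
C: 94.4 × (2.98/33.0)² = 0.7698 mGy/h
Total = 0.5223 + 0.5067 + 0.7698 = 1.799 mGy/h.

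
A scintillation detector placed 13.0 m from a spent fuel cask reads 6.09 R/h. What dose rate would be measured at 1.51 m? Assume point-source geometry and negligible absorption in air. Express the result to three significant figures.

451 R/h

Applying the 1/r² law, scaling from 13.0 m to 1.51 m:
(13.0/1.51)² = 74.12, so 6.09 × 74.12 = 451.4 R/h.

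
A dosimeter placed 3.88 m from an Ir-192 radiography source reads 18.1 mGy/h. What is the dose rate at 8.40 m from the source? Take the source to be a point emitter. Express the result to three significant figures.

3.86 mGy/h

Applying the 1/r² law, scaling from 3.88 m to 8.40 m:
(3.88/8.40)² = 0.2134, so 18.1 × 0.2134 = 3.863 mGy/h.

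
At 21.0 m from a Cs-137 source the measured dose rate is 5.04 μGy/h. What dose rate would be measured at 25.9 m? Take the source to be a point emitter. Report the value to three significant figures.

3.31 μGy/h

Since intensity falls as 1/r², scaling from 21.0 m to 25.9 m:
(21.0/25.9)² = 0.6574, so 5.04 × 0.6574 = 3.313 μGy/h.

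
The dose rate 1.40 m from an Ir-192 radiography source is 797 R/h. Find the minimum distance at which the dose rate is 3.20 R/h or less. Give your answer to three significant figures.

22.1 m

Using I₁d₁² = I₂d₂², d₂ = d₁·√(I₁/I₂).
I₁/I₂ = 797/3.20 = 249.1, so d₂ = 1.40 × √249.1 = 22.10 m.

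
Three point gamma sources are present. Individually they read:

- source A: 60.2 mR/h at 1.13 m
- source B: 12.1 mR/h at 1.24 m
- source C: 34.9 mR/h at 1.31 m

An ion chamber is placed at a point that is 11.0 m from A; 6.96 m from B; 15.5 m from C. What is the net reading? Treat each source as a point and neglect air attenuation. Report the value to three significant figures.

1.27 mR/h

By superposition, sum each source's inverse-square contribution:
A: 60.2 × (1.13/11.0)² = 0.6353 mR/h
B: 12.1 × (1.24/6.96)² = 0.3841 mR/h
C: 34.9 × (1.31/15.5)² = 0.2493 mR/h
Total = 0.6353 + 0.3841 + 0.2493 = 1.269 mR/h.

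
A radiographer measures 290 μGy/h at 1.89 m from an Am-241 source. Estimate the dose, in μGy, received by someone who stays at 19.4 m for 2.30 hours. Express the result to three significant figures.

Using I₁d₁² = I₂d₂², rate at 19.4 m:
290 × (1.89/19.4)² = 290 × 0.009491 = 2.752 μGy/h.
Dose = rate × time = 2.752 μGy/h × 2.300 h = 6.330 μGy.

6.33 μGy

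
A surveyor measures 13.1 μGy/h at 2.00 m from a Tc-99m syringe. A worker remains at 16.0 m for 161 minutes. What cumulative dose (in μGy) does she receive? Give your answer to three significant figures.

0.549 μGy

By the inverse-square law, rate at 16.0 m:
13.1 × (2.00/16.0)² = 13.1 × 0.01562 = 0.2046 μGy/h.
Dose = rate × time = 0.2046 μGy/h × 2.683 h = 0.5489 μGy.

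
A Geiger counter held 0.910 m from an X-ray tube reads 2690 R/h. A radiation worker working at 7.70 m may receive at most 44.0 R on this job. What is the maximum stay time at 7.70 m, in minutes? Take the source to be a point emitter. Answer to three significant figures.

70.3 min

Since intensity falls as 1/r², rate at 7.70 m:
2690 × (0.910/7.70)² = 2690 × 0.01397 = 37.58 R/h.
Stay time = 44.0 R ÷ 37.58 R/h = 1.171 h = 70.26 min.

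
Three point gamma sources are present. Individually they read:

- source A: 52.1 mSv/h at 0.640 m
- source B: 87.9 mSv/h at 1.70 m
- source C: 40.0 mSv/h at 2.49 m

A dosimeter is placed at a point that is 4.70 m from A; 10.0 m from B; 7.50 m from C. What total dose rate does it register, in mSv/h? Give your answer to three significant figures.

By superposition, sum each source's inverse-square contribution:
A: 52.1 × (0.640/4.70)² = 0.9661 mSv/h
B: 87.9 × (1.70/10.0)² = 2.540 mSv/h
C: 40.0 × (2.49/7.50)² = 4.409 mSv/h
Total = 0.9661 + 2.540 + 4.409 = 7.915 mSv/h.

7.92 mSv/h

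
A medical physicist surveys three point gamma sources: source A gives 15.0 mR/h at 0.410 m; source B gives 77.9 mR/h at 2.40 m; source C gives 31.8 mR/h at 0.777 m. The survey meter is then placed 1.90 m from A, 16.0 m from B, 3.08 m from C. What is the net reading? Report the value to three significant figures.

4.48 mR/h

Each source contributes Iᵢ·(dᵢ/rᵢ)²; contributions add.
A: 15.0 × (0.410/1.90)² = 0.6985 mR/h
B: 77.9 × (2.40/16.0)² = 1.753 mR/h
C: 31.8 × (0.777/3.08)² = 2.024 mR/h
Total = 0.6985 + 1.753 + 2.024 = 4.476 mR/h.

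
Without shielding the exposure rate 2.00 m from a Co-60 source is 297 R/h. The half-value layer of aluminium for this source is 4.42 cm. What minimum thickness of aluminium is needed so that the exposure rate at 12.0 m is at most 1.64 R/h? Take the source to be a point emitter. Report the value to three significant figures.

10.3 cm

At 12.0 m, distance alone gives 297 × (2.00/12.0)² = 297 × 0.02778 = 8.251 R/h.
Further attenuation needed: 8.251/1.64 = 5.031.
n = log₂(5.031) = 2.331 half-value layers.
Thickness = 2.331 × 4.42 cm = 10.30 cm.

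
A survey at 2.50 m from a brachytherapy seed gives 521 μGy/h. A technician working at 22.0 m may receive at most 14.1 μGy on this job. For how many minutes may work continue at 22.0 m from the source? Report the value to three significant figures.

126 min

Using I₁d₁² = I₂d₂², rate at 22.0 m:
521 × (2.50/22.0)² = 521 × 0.01291 = 6.726 μGy/h.
Stay time = 14.1 μGy ÷ 6.726 μGy/h = 2.096 h = 125.8 min.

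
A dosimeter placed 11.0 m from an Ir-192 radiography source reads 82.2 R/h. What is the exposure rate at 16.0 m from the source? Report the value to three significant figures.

Applying the 1/r² law, scaling from 11.0 m to 16.0 m:
82.2 × (11.0/16.0)² = 82.2 × 0.4727 = 38.86 R/h.

38.9 R/h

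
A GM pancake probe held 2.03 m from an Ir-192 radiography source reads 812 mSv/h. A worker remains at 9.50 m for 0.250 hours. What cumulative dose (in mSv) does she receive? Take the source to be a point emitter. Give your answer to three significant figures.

Since intensity falls as 1/r², rate at 9.50 m:
(2.03/9.50)² = 0.04566, so 812 × 0.04566 = 37.08 mSv/h.
Dose = rate × time = 37.08 mSv/h × 0.2500 h = 9.270 mSv.

9.27 mSv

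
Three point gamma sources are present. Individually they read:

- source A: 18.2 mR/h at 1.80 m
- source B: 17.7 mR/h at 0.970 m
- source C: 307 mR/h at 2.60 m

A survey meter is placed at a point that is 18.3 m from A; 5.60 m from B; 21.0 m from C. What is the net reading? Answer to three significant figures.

Each source contributes Iᵢ·(dᵢ/rᵢ)²; contributions add.
A: 18.2 × (1.80/18.3)² = 0.1761 mR/h
B: 17.7 × (0.970/5.60)² = 0.5311 mR/h
C: 307 × (2.60/21.0)² = 4.706 mR/h
Total = 0.1761 + 0.5311 + 4.706 = 5.413 mR/h.

5.41 mR/h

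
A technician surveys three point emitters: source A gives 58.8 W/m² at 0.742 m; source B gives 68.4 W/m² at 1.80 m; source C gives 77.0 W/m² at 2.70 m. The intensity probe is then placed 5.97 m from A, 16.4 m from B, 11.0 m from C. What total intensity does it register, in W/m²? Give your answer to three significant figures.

6.37 W/m²

By superposition, sum each source's inverse-square contribution:
A: 58.8 × (0.742/5.97)² = 0.9083 W/m²
B: 68.4 × (1.80/16.4)² = 0.8240 W/m²
C: 77.0 × (2.70/11.0)² = 4.639 W/m²
Total = 0.9083 + 0.8240 + 4.639 = 6.371 W/m².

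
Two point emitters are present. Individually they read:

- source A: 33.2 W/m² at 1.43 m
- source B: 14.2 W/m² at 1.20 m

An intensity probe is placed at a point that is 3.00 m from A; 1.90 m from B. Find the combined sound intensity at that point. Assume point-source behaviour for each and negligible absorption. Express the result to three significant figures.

Each source contributes Iᵢ·(dᵢ/rᵢ)²; contributions add.
A: 33.2 × (1.43/3.00)² = 7.543 W/m²
B: 14.2 × (1.20/1.90)² = 5.664 W/m²
Total = 7.543 + 5.664 = 13.21 W/m².

13.2 W/m²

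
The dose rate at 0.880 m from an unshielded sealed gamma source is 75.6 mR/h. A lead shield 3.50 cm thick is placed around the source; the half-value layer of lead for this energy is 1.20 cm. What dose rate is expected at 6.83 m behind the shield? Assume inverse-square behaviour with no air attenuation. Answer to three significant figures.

0.166 mR/h

Distance alone: 75.6 × (0.880/6.83)² = 75.6 × 0.01660 = 1.255 mR/h.
Shield: 3.50/1.20 = 2.917 half-value layers → attenuation 2^(−2.917) = 0.1324.
Combined: 1.255 × 0.1324 = 0.1662 mR/h.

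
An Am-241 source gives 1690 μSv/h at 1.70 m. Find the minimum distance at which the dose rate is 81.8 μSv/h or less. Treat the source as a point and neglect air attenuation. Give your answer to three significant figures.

Intensity scales as (d₁/d₂)², so d₂ = d₁·√(I₁/I₂).
I₁/I₂ = 1690/81.8 = 20.66, so d₂ = 1.70 × √20.66 = 7.727 m.

7.73 m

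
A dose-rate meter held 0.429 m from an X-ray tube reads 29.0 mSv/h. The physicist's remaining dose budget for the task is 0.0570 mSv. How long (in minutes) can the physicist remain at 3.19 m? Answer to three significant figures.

Since intensity falls as 1/r², rate at 3.19 m:
(0.429/3.19)² = 0.01809, so 29.0 × 0.01809 = 0.5246 mSv/h.
Stay time = 0.0570 mSv ÷ 0.5246 mSv/h = 0.1087 h = 6.522 min.

6.52 min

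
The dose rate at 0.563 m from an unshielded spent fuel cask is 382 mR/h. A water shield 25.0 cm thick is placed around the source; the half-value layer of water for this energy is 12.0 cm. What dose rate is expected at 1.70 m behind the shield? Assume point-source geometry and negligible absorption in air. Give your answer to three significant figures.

9.89 mR/h

Distance alone: 382 × (0.563/1.70)² = 382 × 0.1097 = 41.91 mR/h.
Shield: 25.0/12.0 = 2.083 half-value layers → attenuation 2^(−2.083) = 0.2360.
Combined: 41.91 × 0.2360 = 9.891 mR/h.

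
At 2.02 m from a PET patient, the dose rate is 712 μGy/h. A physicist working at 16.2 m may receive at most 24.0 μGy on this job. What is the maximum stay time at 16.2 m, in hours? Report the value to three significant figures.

2.17 h

Applying the 1/r² law, rate at 16.2 m:
(2.02/16.2)² = 0.01555, so 712 × 0.01555 = 11.07 μGy/h.
Stay time = 24.0 μGy ÷ 11.07 μGy/h = 2.168 h.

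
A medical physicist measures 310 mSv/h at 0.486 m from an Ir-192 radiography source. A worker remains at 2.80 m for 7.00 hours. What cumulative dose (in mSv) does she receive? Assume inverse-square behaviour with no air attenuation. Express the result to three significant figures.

65.4 mSv

By the inverse-square law, rate at 2.80 m:
(0.486/2.80)² = 0.03013, so 310 × 0.03013 = 9.340 mSv/h.
Dose = rate × time = 9.340 mSv/h × 7.000 h = 65.38 mSv.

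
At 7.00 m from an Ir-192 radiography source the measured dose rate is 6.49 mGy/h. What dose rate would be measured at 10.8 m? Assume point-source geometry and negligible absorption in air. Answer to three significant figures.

2.73 mGy/h

Since intensity falls as 1/r², scaling from 7.00 m to 10.8 m:
6.49 × (7.00/10.8)² = 6.49 × 0.4201 = 2.726 mGy/h.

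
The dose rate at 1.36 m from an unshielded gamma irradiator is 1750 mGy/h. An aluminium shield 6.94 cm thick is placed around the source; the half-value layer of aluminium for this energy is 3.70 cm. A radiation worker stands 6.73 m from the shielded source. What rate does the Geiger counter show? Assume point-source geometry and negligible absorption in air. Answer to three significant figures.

Distance alone: (1.36/6.73)² = 0.04084, so 1750 × 0.04084 = 71.47 mGy/h.
Shield: 6.94/3.70 = 1.876 half-value layers → attenuation 2^(−1.876) = 0.2724.
Combined: 71.47 × 0.2724 = 19.47 mGy/h.

19.5 mGy/h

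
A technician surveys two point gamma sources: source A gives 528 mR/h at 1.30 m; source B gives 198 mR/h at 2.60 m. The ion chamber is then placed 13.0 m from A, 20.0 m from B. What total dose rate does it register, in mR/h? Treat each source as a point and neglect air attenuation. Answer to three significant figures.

By superposition, sum each source's inverse-square contribution:
A: 528 × (1.30/13.0)² = 5.280 mR/h
B: 198 × (2.60/20.0)² = 3.346 mR/h
Total = 5.280 + 3.346 = 8.626 mR/h.

8.63 mR/h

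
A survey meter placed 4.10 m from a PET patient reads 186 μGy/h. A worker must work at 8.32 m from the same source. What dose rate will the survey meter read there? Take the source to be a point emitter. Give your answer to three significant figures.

45.2 μGy/h

Intensity scales as (d₁/d₂)², so scaling from 4.10 m to 8.32 m:
(4.10/8.32)² = 0.2428, so 186 × 0.2428 = 45.16 μGy/h.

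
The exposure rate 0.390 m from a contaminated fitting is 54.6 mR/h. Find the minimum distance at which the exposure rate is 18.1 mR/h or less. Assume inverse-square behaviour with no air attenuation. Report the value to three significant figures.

Applying the 1/r² law, d₂ = d₁·√(I₁/I₂).
I₁/I₂ = 54.6/18.1 = 3.017, so d₂ = 0.390 × √3.017 = 0.6774 m.

0.677 m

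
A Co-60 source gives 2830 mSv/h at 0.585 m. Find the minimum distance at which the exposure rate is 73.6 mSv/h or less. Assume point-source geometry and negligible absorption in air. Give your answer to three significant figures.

3.63 m

Using I₁d₁² = I₂d₂², d₂ = d₁·√(I₁/I₂).
I₁/I₂ = 2830/73.6 = 38.45, so d₂ = 0.585 × √38.45 = 3.627 m.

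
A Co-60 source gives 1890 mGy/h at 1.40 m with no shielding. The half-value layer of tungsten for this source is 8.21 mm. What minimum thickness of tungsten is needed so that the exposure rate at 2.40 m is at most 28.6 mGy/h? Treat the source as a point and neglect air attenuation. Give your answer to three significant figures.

36.9 mm

At 2.40 m, distance alone gives 1890 × (1.40/2.40)² = 1890 × 0.3403 = 643.2 mGy/h.
Further attenuation needed: 643.2/28.6 = 22.49.
n = log₂(22.49) = 4.491 half-value layers.
Thickness = 4.491 × 8.21 mm = 36.87 mm.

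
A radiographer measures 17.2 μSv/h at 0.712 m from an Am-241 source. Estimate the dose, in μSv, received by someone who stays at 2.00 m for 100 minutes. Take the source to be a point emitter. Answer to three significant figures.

3.63 μSv

Using I₁d₁² = I₂d₂², rate at 2.00 m:
(0.712/2.00)² = 0.1267, so 17.2 × 0.1267 = 2.179 μSv/h.
Dose = rate × time = 2.179 μSv/h × 1.667 h = 3.632 μSv.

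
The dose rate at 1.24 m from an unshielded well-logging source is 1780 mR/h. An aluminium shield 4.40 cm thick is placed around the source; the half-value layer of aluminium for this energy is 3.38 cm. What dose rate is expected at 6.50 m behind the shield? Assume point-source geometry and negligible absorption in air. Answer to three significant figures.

Distance alone: 1780 × (1.24/6.50)² = 1780 × 0.03639 = 64.77 mR/h.
Shield: 4.40/3.38 = 1.302 half-value layers → attenuation 2^(−1.302) = 0.4056.
Combined: 64.77 × 0.4056 = 26.27 mR/h.

26.3 mR/h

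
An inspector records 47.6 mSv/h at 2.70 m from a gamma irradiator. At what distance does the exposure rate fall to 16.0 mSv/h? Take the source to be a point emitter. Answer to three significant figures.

Applying the 1/r² law, d₂ = d₁·√(I₁/I₂).
I₁/I₂ = 47.6/16.0 = 2.975, so d₂ = 2.70 × √2.975 = 4.657 m.

4.66 m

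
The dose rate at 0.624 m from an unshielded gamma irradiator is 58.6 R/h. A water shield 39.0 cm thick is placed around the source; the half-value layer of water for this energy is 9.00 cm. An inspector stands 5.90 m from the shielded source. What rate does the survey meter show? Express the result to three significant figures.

Distance alone: (0.624/5.90)² = 0.01119, so 58.6 × 0.01119 = 0.6557 R/h.
Shield: 39.0/9.00 = 4.333 half-value layers → attenuation 2^(−4.333) = 0.04962.
Combined: 0.6557 × 0.04962 = 0.03254 R/h.

0.0325 R/h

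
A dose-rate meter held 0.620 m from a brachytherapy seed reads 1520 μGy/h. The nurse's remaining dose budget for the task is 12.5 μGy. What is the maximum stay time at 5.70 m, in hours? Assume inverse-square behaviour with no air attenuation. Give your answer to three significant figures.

Intensity scales as (d₁/d₂)², so rate at 5.70 m:
1520 × (0.620/5.70)² = 1520 × 0.01183 = 17.98 μGy/h.
Stay time = 12.5 μGy ÷ 17.98 μGy/h = 0.6952 h.

0.695 h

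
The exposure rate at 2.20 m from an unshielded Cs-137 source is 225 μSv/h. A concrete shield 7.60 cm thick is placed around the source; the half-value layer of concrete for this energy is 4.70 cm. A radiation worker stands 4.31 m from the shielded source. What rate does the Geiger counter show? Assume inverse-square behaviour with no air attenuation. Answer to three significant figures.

19.1 μSv/h

Distance alone: (2.20/4.31)² = 0.2605, so 225 × 0.2605 = 58.61 μSv/h.
Shield: 7.60/4.70 = 1.617 half-value layers → attenuation 2^(−1.617) = 0.3260.
Combined: 58.61 × 0.3260 = 19.11 μSv/h.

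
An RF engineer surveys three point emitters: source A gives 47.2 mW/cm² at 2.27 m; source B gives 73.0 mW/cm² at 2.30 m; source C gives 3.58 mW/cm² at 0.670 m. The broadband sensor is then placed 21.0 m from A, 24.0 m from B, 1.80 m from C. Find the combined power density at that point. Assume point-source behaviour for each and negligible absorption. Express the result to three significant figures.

1.72 mW/cm²

Each source contributes Iᵢ·(dᵢ/rᵢ)²; contributions add.
A: 47.2 × (2.27/21.0)² = 0.5515 mW/cm²
B: 73.0 × (2.30/24.0)² = 0.6704 mW/cm²
C: 3.58 × (0.670/1.80)² = 0.4960 mW/cm²
Total = 0.5515 + 0.6704 + 0.4960 = 1.718 mW/cm².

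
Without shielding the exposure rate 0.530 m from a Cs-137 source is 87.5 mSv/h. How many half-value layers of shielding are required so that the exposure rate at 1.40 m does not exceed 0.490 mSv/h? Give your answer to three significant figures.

At 1.40 m, distance alone gives 87.5 × (0.530/1.40)² = 87.5 × 0.1433 = 12.54 mSv/h.
Further attenuation needed: 12.54/0.490 = 25.59.
n = log₂(25.59) = 4.678 half-value layers.

4.68 half-value layers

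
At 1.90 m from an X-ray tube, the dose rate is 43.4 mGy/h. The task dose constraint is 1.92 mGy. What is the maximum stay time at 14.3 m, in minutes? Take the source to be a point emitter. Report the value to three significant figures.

Since intensity falls as 1/r², rate at 14.3 m:
(1.90/14.3)² = 0.01765, so 43.4 × 0.01765 = 0.7660 mGy/h.
Stay time = 1.92 mGy ÷ 0.7660 mGy/h = 2.507 h = 150.4 min.

150 min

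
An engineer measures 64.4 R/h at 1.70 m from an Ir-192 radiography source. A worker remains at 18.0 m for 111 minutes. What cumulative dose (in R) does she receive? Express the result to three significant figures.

Applying the 1/r² law, rate at 18.0 m:
64.4 × (1.70/18.0)² = 64.4 × 0.008920 = 0.5744 R/h.
Dose = rate × time = 0.5744 R/h × 1.850 h = 1.063 R.

1.06 R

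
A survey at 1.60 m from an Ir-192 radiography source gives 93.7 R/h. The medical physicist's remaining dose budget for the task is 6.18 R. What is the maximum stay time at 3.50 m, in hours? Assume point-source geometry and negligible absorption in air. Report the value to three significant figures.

0.316 h

Since intensity falls as 1/r², rate at 3.50 m:
93.7 × (1.60/3.50)² = 93.7 × 0.2090 = 19.58 R/h.
Stay time = 6.18 R ÷ 19.58 R/h = 0.3156 h.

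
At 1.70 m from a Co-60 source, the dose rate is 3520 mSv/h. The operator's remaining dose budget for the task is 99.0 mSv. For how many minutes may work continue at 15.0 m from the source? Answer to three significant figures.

Applying the 1/r² law, rate at 15.0 m:
(1.70/15.0)² = 0.01284, so 3520 × 0.01284 = 45.20 mSv/h.
Stay time = 99.0 mSv ÷ 45.20 mSv/h = 2.190 h = 131.4 min.

131 min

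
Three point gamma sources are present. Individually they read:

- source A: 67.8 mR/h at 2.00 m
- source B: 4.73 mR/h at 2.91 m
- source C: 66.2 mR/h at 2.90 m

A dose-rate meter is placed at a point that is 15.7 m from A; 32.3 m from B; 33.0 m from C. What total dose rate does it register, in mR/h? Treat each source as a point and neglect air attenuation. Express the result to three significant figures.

By superposition, sum each source's inverse-square contribution:
A: 67.8 × (2.00/15.7)² = 1.100 mR/h
B: 4.73 × (2.91/32.3)² = 0.03839 mR/h
C: 66.2 × (2.90/33.0)² = 0.5112 mR/h
Total = 1.100 + 0.03839 + 0.5112 = 1.650 mR/h.

1.65 mR/h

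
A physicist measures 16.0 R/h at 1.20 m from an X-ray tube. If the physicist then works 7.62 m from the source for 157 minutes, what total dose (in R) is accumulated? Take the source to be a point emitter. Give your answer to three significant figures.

1.04 R

Intensity scales as (d₁/d₂)², so rate at 7.62 m:
(1.20/7.62)² = 0.02480, so 16.0 × 0.02480 = 0.3968 R/h.
Dose = rate × time = 0.3968 R/h × 2.617 h = 1.038 R.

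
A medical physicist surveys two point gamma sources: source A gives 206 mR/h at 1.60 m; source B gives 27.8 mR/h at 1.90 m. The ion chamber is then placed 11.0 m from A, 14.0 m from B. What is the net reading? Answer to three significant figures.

4.87 mR/h

Each source contributes Iᵢ·(dᵢ/rᵢ)²; contributions add.
A: 206 × (1.60/11.0)² = 4.358 mR/h
B: 27.8 × (1.90/14.0)² = 0.5120 mR/h
Total = 4.358 + 0.5120 = 4.870 mR/h.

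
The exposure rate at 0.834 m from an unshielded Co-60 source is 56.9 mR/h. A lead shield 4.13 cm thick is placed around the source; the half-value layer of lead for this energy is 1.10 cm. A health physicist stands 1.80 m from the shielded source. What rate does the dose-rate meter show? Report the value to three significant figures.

0.905 mR/h

Distance alone: 56.9 × (0.834/1.80)² = 56.9 × 0.2147 = 12.22 mR/h.
Shield: 4.13/1.10 = 3.755 half-value layers → attenuation 2^(−3.755) = 0.07407.
Combined: 12.22 × 0.07407 = 0.9051 mR/h.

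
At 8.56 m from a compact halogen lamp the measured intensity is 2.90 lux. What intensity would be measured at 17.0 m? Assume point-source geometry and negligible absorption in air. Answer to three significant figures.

0.735 lux

Using I₁d₁² = I₂d₂², scaling from 8.56 m to 17.0 m:
(8.56/17.0)² = 0.2535, so 2.90 × 0.2535 = 0.7351 lux.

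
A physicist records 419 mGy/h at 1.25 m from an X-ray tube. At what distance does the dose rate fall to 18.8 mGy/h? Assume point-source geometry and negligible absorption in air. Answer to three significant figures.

Since intensity falls as 1/r², d₂ = d₁·√(I₁/I₂).
I₁/I₂ = 419/18.8 = 22.29, so d₂ = 1.25 × √22.29 = 5.902 m.

5.90 m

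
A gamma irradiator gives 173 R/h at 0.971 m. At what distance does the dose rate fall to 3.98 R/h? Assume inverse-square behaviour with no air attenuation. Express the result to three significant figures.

6.40 m

By the inverse-square law, d₂ = d₁·√(I₁/I₂).
I₁/I₂ = 173/3.98 = 43.47, so d₂ = 0.971 × √43.47 = 6.402 m.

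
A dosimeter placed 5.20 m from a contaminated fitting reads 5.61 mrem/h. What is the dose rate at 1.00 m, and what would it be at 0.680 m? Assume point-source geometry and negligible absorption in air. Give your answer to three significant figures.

Since intensity falls as 1/r²,
At 1.00 m: (5.20/1.00)² = 27.04, so 5.61 × 27.04 = 151.7 mrem/h
At 0.680 m: (1.00/0.680)² = 2.163, so 151.7 × 2.163 = 328.1 mrem/h.

152 mrem/h; 328 mrem/h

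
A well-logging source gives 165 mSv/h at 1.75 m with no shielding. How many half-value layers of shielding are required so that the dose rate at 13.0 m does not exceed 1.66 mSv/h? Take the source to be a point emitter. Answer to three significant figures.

0.849 half-value layers

At 13.0 m, distance alone gives (1.75/13.0)² = 0.01812, so 165 × 0.01812 = 2.990 mSv/h.
Further attenuation needed: 2.990/1.66 = 1.801.
n = log₂(1.801) = 0.8488 half-value layers.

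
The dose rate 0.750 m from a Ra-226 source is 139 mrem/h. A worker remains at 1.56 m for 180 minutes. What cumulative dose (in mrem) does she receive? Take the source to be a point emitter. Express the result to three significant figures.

Since intensity falls as 1/r², rate at 1.56 m:
(0.750/1.56)² = 0.2311, so 139 × 0.2311 = 32.12 mrem/h.
Dose = rate × time = 32.12 mrem/h × 3.000 h = 96.36 mrem.

96.4 mrem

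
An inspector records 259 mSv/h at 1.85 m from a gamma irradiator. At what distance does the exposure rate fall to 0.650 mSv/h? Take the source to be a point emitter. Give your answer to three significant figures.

By the inverse-square law, d₂ = d₁·√(I₁/I₂).
I₁/I₂ = 259/0.650 = 398.5, so d₂ = 1.85 × √398.5 = 36.93 m.

36.9 m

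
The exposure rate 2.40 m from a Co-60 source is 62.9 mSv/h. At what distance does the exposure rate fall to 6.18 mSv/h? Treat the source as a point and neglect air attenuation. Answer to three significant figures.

7.66 m

Intensity scales as (d₁/d₂)², so d₂ = d₁·√(I₁/I₂).
I₁/I₂ = 62.9/6.18 = 10.18, so d₂ = 2.40 × √10.18 = 7.657 m.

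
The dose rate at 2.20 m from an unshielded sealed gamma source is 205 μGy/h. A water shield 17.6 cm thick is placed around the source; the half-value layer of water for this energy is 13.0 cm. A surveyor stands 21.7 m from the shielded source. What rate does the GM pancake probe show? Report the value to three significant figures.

Distance alone: 205 × (2.20/21.7)² = 205 × 0.01028 = 2.107 μGy/h.
Shield: 17.6/13.0 = 1.354 half-value layers → attenuation 2^(−1.354) = 0.3912.
Combined: 2.107 × 0.3912 = 0.8243 μGy/h.

0.824 μGy/h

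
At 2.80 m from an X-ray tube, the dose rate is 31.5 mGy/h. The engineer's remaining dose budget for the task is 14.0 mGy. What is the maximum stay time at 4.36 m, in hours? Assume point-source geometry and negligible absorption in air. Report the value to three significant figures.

1.08 h

By the inverse-square law, rate at 4.36 m:
31.5 × (2.80/4.36)² = 31.5 × 0.4124 = 12.99 mGy/h.
Stay time = 14.0 mGy ÷ 12.99 mGy/h = 1.078 h.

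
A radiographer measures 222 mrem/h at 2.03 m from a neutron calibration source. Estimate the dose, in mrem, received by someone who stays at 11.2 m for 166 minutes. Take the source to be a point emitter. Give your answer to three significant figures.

Since intensity falls as 1/r², rate at 11.2 m:
(2.03/11.2)² = 0.03285, so 222 × 0.03285 = 7.293 mrem/h.
Dose = rate × time = 7.293 mrem/h × 2.767 h = 20.18 mrem.

20.2 mrem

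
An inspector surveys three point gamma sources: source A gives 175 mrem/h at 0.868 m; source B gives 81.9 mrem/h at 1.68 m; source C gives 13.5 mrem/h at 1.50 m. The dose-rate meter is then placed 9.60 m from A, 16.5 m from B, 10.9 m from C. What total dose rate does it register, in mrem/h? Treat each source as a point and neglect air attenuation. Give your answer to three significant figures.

2.54 mrem/h

By superposition, sum each source's inverse-square contribution:
A: 175 × (0.868/9.60)² = 1.431 mrem/h
B: 81.9 × (1.68/16.5)² = 0.8491 mrem/h
C: 13.5 × (1.50/10.9)² = 0.2557 mrem/h
Total = 1.431 + 0.8491 + 0.2557 = 2.536 mrem/h.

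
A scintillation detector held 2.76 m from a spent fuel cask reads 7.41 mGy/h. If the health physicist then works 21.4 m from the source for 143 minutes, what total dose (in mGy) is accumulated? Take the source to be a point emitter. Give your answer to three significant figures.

0.294 mGy

Using I₁d₁² = I₂d₂², rate at 21.4 m:
7.41 × (2.76/21.4)² = 7.41 × 0.01663 = 0.1232 mGy/h.
Dose = rate × time = 0.1232 mGy/h × 2.383 h = 0.2936 mGy.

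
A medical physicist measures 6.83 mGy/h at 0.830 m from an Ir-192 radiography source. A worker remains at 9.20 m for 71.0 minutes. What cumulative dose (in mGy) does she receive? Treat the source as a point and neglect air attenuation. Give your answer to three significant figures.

0.0658 mGy

Since intensity falls as 1/r², rate at 9.20 m:
6.83 × (0.830/9.20)² = 6.83 × 0.008139 = 0.05559 mGy/h.
Dose = rate × time = 0.05559 mGy/h × 1.183 h = 0.06576 mGy.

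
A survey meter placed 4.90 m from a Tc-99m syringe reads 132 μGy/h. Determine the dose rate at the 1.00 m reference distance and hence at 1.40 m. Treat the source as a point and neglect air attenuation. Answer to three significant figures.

3170 μGy/h; 1620 μGy/h

By the inverse-square law,
At 1.00 m: 132 × (4.90/1.00)² = 132 × 24.01 = 3169 μGy/h
At 1.40 m: (1.00/1.40)² = 0.5102, so 3169 × 0.5102 = 1617 μGy/h.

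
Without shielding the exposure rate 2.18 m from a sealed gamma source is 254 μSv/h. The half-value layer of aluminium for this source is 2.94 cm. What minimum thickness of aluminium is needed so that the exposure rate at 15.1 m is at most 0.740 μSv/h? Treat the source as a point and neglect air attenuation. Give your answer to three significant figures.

8.35 cm

At 15.1 m, distance alone gives 254 × (2.18/15.1)² = 254 × 0.02084 = 5.293 μSv/h.
Further attenuation needed: 5.293/0.740 = 7.153.
n = log₂(7.153) = 2.839 half-value layers.
Thickness = 2.839 × 2.94 cm = 8.347 cm.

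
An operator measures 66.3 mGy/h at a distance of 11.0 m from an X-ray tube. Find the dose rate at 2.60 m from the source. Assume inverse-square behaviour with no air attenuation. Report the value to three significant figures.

1190 mGy/h

Applying the 1/r² law, the rate at 2.60 m is
(11.0/2.60)² = 17.90, so 66.3 × 17.90 = 1187 mGy/h.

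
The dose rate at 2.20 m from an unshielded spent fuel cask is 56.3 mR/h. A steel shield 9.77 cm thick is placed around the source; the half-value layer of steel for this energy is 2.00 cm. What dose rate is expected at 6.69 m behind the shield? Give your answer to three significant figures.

Distance alone: 56.3 × (2.20/6.69)² = 56.3 × 0.1081 = 6.086 mR/h.
Shield: 9.77/2.00 = 4.885 half-value layers → attenuation 2^(−4.885) = 0.03384.
Combined: 6.086 × 0.03384 = 0.2060 mR/h.

0.206 mR/h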